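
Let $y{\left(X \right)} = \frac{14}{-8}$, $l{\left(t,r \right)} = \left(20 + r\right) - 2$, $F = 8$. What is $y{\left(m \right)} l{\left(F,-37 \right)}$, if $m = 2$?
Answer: $\frac{133}{4} \approx 33.25$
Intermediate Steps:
$l{\left(t,r \right)} = 18 + r$
$y{\left(X \right)} = - \frac{7}{4}$ ($y{\left(X \right)} = 14 \left(- \frac{1}{8}\right) = - \frac{7}{4}$)
$y{\left(m \right)} l{\left(F,-37 \right)} = - \frac{7 \left(18 - 37\right)}{4} = \left(- \frac{7}{4}\right) \left(-19\right) = \frac{133}{4}$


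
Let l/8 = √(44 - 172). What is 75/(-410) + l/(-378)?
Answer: -15/82 - 32*I*√2/189 ≈ -0.18293 - 0.23944*I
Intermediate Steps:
l = 64*I*√2 (l = 8*√(44 - 172) = 8*√(-128) = 8*(8*I*√2) = 64*I*√2 ≈ 90.51*I)
75/(-410) + l/(-378) = 75/(-410) + (64*I*√2)/(-378) = 75*(-1/410) + (64*I*√2)*(-1/378) = -15/82 - 32*I*√2/189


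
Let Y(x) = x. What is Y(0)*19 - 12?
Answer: -12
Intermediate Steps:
Y(0)*19 - 12 = 0*19 - 12 = 0 - 12 = -12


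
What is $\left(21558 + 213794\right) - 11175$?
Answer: $224177$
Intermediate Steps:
$\left(21558 + 213794\right) - 11175 = 235352 - 11175 = 224177$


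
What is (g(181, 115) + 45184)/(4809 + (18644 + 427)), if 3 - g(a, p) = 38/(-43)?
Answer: 647693/342280 ≈ 1.8923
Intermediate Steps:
g(a, p) = 167/43 (g(a, p) = 3 - 38/(-43) = 3 - 38*(-1)/43 = 3 - 1*(-38/43) = 3 + 38/43 = 167/43)
(g(181, 115) + 45184)/(4809 + (18644 + 427)) = (167/43 + 45184)/(4809 + (18644 + 427)) = 1943079/(43*(4809 + 19071)) = (1943079/43)/23880 = (1943079/43)*(1/23880) = 647693/342280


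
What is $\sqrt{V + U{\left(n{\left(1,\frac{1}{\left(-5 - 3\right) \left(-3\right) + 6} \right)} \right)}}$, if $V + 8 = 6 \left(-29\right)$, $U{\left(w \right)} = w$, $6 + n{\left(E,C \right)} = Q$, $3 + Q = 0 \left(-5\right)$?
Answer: $i \sqrt{191} \approx 13.82 i$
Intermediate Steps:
$Q = -3$ ($Q = -3 + 0 \left(-5\right) = -3 + 0 = -3$)
$n{\left(E,C \right)} = -9$ ($n{\left(E,C \right)} = -6 - 3 = -9$)
$V = -182$ ($V = -8 + 6 \left(-29\right) = -8 - 174 = -182$)
$\sqrt{V + U{\left(n{\left(1,\frac{1}{\left(-5 - 3\right) \left(-3\right) + 6} \right)} \right)}} = \sqrt{-182 - 9} = \sqrt{-191} = i \sqrt{191}$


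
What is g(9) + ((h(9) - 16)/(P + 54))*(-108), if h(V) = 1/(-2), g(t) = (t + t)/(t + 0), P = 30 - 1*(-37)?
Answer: 184/11 ≈ 16.727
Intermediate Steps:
P = 67 (P = 30 + 37 = 67)
g(t) = 2 (g(t) = (2*t)/t = 2)
h(V) = -½
g(9) + ((h(9) - 16)/(P + 54))*(-108) = 2 + ((-½ - 16)/(67 + 54))*(-108) = 2 - 33/2/121*(-108) = 2 - 33/2*1/121*(-108) = 2 - 3/22*(-108) = 2 + 162/11 = 184/11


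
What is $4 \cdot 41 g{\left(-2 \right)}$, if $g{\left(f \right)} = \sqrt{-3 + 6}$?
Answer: $164 \sqrt{3} \approx 284.06$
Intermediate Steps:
$g{\left(f \right)} = \sqrt{3}$
$4 \cdot 41 g{\left(-2 \right)} = 4 \cdot 41 \sqrt{3} = 164 \sqrt{3}$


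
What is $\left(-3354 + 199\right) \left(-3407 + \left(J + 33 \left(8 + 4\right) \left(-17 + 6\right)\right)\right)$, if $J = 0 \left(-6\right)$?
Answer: $24492265$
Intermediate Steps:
$J = 0$
$\left(-3354 + 199\right) \left(-3407 + \left(J + 33 \left(8 + 4\right) \left(-17 + 6\right)\right)\right) = \left(-3354 + 199\right) \left(-3407 + \left(0 + 33 \left(8 + 4\right) \left(-17 + 6\right)\right)\right) = - 3155 \left(-3407 + \left(0 + 33 \cdot 12 \left(-11\right)\right)\right) = - 3155 \left(-3407 + \left(0 + 33 \left(-132\right)\right)\right) = - 3155 \left(-3407 + \left(0 - 4356\right)\right) = - 3155 \left(-3407 - 4356\right) = \left(-3155\right) \left(-7763\right) = 24492265$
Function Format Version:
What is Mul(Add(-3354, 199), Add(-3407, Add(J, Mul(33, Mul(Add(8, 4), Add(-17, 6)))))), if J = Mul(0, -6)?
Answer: 24492265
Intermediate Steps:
J = 0
Mul(Add(-3354, 199), Add(-3407, Add(J, Mul(33, Mul(Add(8, 4), Add(-17, 6)))))) = Mul(Add(-3354, 199), Add(-3407, Add(0, Mul(33, Mul(Add(8, 4), Add(-17, 6)))))) = Mul(-3155, Add(-3407, Add(0, Mul(33, Mul(12, -11))))) = Mul(-3155, Add(-3407, Add(0, Mul(33, -132)))) = Mul(-3155, Add(-3407, Add(0, -4356))) = Mul(-3155, Add(-3407, -4356)) = Mul(-3155, -7763) = 24492265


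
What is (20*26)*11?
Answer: 5720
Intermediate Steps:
(20*26)*11 = 520*11 = 5720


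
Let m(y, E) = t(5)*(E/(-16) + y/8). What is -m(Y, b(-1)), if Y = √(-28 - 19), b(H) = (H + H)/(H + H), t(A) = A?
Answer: 5/16 - 5*I*√47/8 ≈ 0.3125 - 4.2848*I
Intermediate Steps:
b(H) = 1 (b(H) = (2*H)/((2*H)) = (2*H)*(1/(2*H)) = 1)
Y = I*√47 (Y = √(-47) = I*√47 ≈ 6.8557*I)
m(y, E) = -5*E/16 + 5*y/8 (m(y, E) = 5*(E/(-16) + y/8) = 5*(E*(-1/16) + y*(⅛)) = 5*(-E/16 + y/8) = -5*E/16 + 5*y/8)
-m(Y, b(-1)) = -(-5/16*1 + 5*(I*√47)/8) = -(-5/16 + 5*I*√47/8) = 5/16 - 5*I*√47/8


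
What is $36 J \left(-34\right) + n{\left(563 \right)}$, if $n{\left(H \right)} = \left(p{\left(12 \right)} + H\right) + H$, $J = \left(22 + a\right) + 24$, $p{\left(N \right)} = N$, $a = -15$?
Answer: $-36806$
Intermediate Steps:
$J = 31$ ($J = \left(22 - 15\right) + 24 = 7 + 24 = 31$)
$n{\left(H \right)} = 12 + 2 H$ ($n{\left(H \right)} = \left(12 + H\right) + H = 12 + 2 H$)
$36 J \left(-34\right) + n{\left(563 \right)} = 36 \cdot 31 \left(-34\right) + \left(12 + 2 \cdot 563\right) = 1116 \left(-34\right) + \left(12 + 1126\right) = -37944 + 1138 = -36806$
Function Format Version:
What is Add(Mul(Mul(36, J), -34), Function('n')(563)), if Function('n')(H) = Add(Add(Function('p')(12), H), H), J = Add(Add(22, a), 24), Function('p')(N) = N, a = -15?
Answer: -36806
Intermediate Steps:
J = 31 (J = Add(Add(22, -15), 24) = Add(7, 24) = 31)
Function('n')(H) = Add(12, Mul(2, H)) (Function('n')(H) = Add(Add(12, H), H) = Add(12, Mul(2, H)))
Add(Mul(Mul(36, J), -34), Function('n')(563)) = Add(Mul(Mul(36, 31), -34), Add(12, Mul(2, 563))) = Add(Mul(1116, -34), Add(12, 1126)) = Add(-37944, 1138) = -36806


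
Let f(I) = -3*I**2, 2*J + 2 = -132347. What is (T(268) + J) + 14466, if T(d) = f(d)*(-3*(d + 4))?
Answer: 351546887/2 ≈ 1.7577e+8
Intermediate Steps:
J = -132349/2 (J = -1 + (1/2)*(-132347) = -1 - 132347/2 = -132349/2 ≈ -66175.)
T(d) = -3*d**2*(-12 - 3*d) (T(d) = (-3*d**2)*(-3*(d + 4)) = (-3*d**2)*(-3*(4 + d)) = (-3*d**2)*(-12 - 3*d) = -3*d**2*(-12 - 3*d))
(T(268) + J) + 14466 = (9*268**2*(4 + 268) - 132349/2) + 14466 = (9*71824*272 - 132349/2) + 14466 = (175825152 - 132349/2) + 14466 = 351517955/2 + 14466 = 351546887/2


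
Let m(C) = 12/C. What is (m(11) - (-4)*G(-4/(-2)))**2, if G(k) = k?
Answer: 10000/121 ≈ 82.645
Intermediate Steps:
(m(11) - (-4)*G(-4/(-2)))**2 = (12/11 - (-4)*(-4/(-2)))**2 = (12*(1/11) - (-4)*(-4*(-1/2)))**2 = (12/11 - (-4)*2)**2 = (12/11 - 1*(-8))**2 = (12/11 + 8)**2 = (100/11)**2 = 10000/121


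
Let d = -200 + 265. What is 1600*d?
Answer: 104000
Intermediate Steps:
d = 65
1600*d = 1600*65 = 104000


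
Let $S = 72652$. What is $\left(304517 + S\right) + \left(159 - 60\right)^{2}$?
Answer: $386970$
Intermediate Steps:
$\left(304517 + S\right) + \left(159 - 60\right)^{2} = \left(304517 + 72652\right) + \left(159 - 60\right)^{2} = 377169 + 99^{2} = 377169 + 9801 = 386970$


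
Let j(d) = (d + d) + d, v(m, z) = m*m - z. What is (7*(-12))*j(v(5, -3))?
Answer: -7056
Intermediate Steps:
v(m, z) = m² - z
j(d) = 3*d (j(d) = 2*d + d = 3*d)
(7*(-12))*j(v(5, -3)) = (7*(-12))*(3*(5² - 1*(-3))) = -252*(25 + 3) = -252*28 = -84*84 = -7056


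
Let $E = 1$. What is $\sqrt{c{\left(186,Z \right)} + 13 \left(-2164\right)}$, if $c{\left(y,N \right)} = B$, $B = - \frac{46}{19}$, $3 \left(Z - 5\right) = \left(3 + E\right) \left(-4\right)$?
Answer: $\frac{i \sqrt{10156526}}{19} \approx 167.73 i$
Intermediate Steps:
$Z = - \frac{1}{3}$ ($Z = 5 + \frac{\left(3 + 1\right) \left(-4\right)}{3} = 5 + \frac{4 \left(-4\right)}{3} = 5 + \frac{1}{3} \left(-16\right) = 5 - \frac{16}{3} = - \frac{1}{3} \approx -0.33333$)
$B = - \frac{46}{19}$ ($B = \left(-46\right) \frac{1}{19} = - \frac{46}{19} \approx -2.4211$)
$c{\left(y,N \right)} = - \frac{46}{19}$
$\sqrt{c{\left(186,Z \right)} + 13 \left(-2164\right)} = \sqrt{- \frac{46}{19} + 13 \left(-2164\right)} = \sqrt{- \frac{46}{19} - 28132} = \sqrt{- \frac{534554}{19}} = \frac{i \sqrt{10156526}}{19}$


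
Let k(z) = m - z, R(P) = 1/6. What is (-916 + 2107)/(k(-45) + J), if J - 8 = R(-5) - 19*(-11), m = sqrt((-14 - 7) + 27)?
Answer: 11240658/2474113 - 42876*sqrt(6)/2474113 ≈ 4.5009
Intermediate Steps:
R(P) = 1/6
m = sqrt(6) (m = sqrt(-21 + 27) = sqrt(6) ≈ 2.4495)
k(z) = sqrt(6) - z
J = 1303/6 (J = 8 + (1/6 - 19*(-11)) = 8 + (1/6 + 209) = 8 + 1255/6 = 1303/6 ≈ 217.17)
(-916 + 2107)/(k(-45) + J) = (-916 + 2107)/((sqrt(6) - 1*(-45)) + 1303/6) = 1191/((sqrt(6) + 45) + 1303/6) = 1191/((45 + sqrt(6)) + 1303/6) = 1191/(1573/6 + sqrt(6))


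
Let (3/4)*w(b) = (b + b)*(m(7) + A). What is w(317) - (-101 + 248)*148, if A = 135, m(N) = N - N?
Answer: 92364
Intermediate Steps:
m(N) = 0
w(b) = 360*b (w(b) = 4*((b + b)*(0 + 135))/3 = 4*((2*b)*135)/3 = 4*(270*b)/3 = 360*b)
w(317) - (-101 + 248)*148 = 360*317 - (-101 + 248)*148 = 114120 - 147*148 = 114120 - 1*21756 = 114120 - 21756 = 92364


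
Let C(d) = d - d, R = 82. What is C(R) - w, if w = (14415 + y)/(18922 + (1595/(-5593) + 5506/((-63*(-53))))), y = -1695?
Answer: -33935191920/50484904321 ≈ -0.67218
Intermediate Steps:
C(d) = 0
w = 33935191920/50484904321 (w = (14415 - 1695)/(18922 + (1595/(-5593) + 5506/((-63*(-53))))) = 12720/(18922 + (1595*(-1/5593) + 5506/3339)) = 12720/(18922 + (-1595/5593 + 5506*(1/3339))) = 12720/(18922 + (-1595/5593 + 5506/3339)) = 12720/(18922 + 3638479/2667861) = 12720/(50484904321/2667861) = 12720*(2667861/50484904321) = 33935191920/50484904321 ≈ 0.67218)
C(R) - w = 0 - 1*33935191920/50484904321 = 0 - 33935191920/50484904321 = -33935191920/50484904321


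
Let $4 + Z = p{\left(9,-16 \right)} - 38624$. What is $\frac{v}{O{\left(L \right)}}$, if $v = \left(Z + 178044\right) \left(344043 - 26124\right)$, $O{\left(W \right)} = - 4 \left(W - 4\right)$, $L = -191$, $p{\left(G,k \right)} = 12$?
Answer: $\frac{3693900861}{65} \approx 5.6829 \cdot 10^{7}$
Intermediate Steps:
$Z = -38616$ ($Z = -4 + \left(12 - 38624\right) = -4 - 38612 = -38616$)
$O{\left(W \right)} = 16 - 4 W$ ($O{\left(W \right)} = - 4 \left(-4 + W\right) = 16 - 4 W$)
$v = 44326810332$ ($v = \left(-38616 + 178044\right) \left(344043 - 26124\right) = 139428 \left(344043 - 26124\right) = 139428 \cdot 317919 = 44326810332$)
$\frac{v}{O{\left(L \right)}} = \frac{44326810332}{16 - -764} = \frac{44326810332}{16 + 764} = \frac{44326810332}{780} = 44326810332 \cdot \frac{1}{780} = \frac{3693900861}{65}$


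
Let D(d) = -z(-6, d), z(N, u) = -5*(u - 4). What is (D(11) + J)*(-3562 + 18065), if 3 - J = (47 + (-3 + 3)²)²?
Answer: -31486013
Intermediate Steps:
z(N, u) = 20 - 5*u (z(N, u) = -5*(-4 + u) = 20 - 5*u)
D(d) = -20 + 5*d (D(d) = -(20 - 5*d) = -20 + 5*d)
J = -2206 (J = 3 - (47 + (-3 + 3)²)² = 3 - (47 + 0²)² = 3 - (47 + 0)² = 3 - 1*47² = 3 - 1*2209 = 3 - 2209 = -2206)
(D(11) + J)*(-3562 + 18065) = ((-20 + 5*11) - 2206)*(-3562 + 18065) = ((-20 + 55) - 2206)*14503 = (35 - 2206)*14503 = -2171*14503 = -31486013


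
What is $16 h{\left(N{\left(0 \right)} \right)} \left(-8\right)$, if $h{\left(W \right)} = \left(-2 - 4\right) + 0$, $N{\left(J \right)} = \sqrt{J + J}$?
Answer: $768$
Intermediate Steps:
$N{\left(J \right)} = \sqrt{2} \sqrt{J}$ ($N{\left(J \right)} = \sqrt{2 J} = \sqrt{2} \sqrt{J}$)
$h{\left(W \right)} = -6$ ($h{\left(W \right)} = -6 + 0 = -6$)
$16 h{\left(N{\left(0 \right)} \right)} \left(-8\right) = 16 \left(-6\right) \left(-8\right) = \left(-96\right) \left(-8\right) = 768$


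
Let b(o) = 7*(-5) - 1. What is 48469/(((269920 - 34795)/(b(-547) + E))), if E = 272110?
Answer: 63096434/1125 ≈ 56086.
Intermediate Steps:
b(o) = -36 (b(o) = -35 - 1 = -36)
48469/(((269920 - 34795)/(b(-547) + E))) = 48469/(((269920 - 34795)/(-36 + 272110))) = 48469/((235125/272074)) = 48469/((235125*(1/272074))) = 48469/(21375/24734) = 48469*(24734/21375) = 63096434/1125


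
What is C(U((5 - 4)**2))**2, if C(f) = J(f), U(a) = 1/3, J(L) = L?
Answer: 1/9 ≈ 0.11111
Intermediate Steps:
U(a) = 1/3
C(f) = f
C(U((5 - 4)**2))**2 = (1/3)**2 = 1/9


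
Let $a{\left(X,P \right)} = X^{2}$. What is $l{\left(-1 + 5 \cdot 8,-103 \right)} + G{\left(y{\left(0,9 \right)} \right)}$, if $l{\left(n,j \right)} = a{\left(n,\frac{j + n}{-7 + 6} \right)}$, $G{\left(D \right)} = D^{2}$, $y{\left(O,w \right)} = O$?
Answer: $1521$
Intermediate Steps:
$l{\left(n,j \right)} = n^{2}$
$l{\left(-1 + 5 \cdot 8,-103 \right)} + G{\left(y{\left(0,9 \right)} \right)} = \left(-1 + 5 \cdot 8\right)^{2} + 0^{2} = \left(-1 + 40\right)^{2} + 0 = 39^{2} + 0 = 1521 + 0 = 1521$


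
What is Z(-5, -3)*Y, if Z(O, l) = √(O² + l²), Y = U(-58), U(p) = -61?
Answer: -61*√34 ≈ -355.69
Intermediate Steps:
Y = -61
Z(-5, -3)*Y = √((-5)² + (-3)²)*(-61) = √(25 + 9)*(-61) = √34*(-61) = -61*√34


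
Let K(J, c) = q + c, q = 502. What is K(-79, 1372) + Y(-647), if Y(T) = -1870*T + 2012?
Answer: 1213776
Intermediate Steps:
Y(T) = 2012 - 1870*T
K(J, c) = 502 + c
K(-79, 1372) + Y(-647) = (502 + 1372) + (2012 - 1870*(-647)) = 1874 + (2012 + 1209890) = 1874 + 1211902 = 1213776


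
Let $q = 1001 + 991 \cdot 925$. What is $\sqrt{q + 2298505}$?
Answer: $\sqrt{3216181} \approx 1793.4$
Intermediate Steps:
$q = 917676$ ($q = 1001 + 916675 = 917676$)
$\sqrt{q + 2298505} = \sqrt{917676 + 2298505} = \sqrt{3216181}$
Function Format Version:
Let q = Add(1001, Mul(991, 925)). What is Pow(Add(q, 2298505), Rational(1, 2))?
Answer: Pow(3216181, Rational(1, 2)) ≈ 1793.4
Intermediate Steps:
q = 917676 (q = Add(1001, 916675) = 917676)
Pow(Add(q, 2298505), Rational(1, 2)) = Pow(Add(917676, 2298505), Rational(1, 2)) = Pow(3216181, Rational(1, 2))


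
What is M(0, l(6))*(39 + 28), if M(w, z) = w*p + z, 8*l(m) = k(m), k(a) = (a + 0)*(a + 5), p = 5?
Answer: 2211/4 ≈ 552.75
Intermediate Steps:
k(a) = a*(5 + a)
l(m) = m*(5 + m)/8 (l(m) = (m*(5 + m))/8 = m*(5 + m)/8)
M(w, z) = z + 5*w (M(w, z) = w*5 + z = 5*w + z = z + 5*w)
M(0, l(6))*(39 + 28) = ((⅛)*6*(5 + 6) + 5*0)*(39 + 28) = ((⅛)*6*11 + 0)*67 = (33/4 + 0)*67 = (33/4)*67 = 2211/4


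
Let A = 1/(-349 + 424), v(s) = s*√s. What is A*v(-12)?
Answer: -8*I*√3/25 ≈ -0.55426*I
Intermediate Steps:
v(s) = s^(3/2)
A = 1/75 ≈ 0.013333
A*v(-12) = (-12)^(3/2)/75 = (-24*I*√3)/75 = -8*I*√3/25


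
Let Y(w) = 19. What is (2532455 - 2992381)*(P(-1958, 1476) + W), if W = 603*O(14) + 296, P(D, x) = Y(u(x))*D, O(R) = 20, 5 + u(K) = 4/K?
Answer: 11427321396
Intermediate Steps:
u(K) = -5 + 4/K
P(D, x) = 19*D
W = 12356 (W = 603*20 + 296 = 12060 + 296 = 12356)
(2532455 - 2992381)*(P(-1958, 1476) + W) = (2532455 - 2992381)*(19*(-1958) + 12356) = -459926*(-37202 + 12356) = -459926*(-24846) = 11427321396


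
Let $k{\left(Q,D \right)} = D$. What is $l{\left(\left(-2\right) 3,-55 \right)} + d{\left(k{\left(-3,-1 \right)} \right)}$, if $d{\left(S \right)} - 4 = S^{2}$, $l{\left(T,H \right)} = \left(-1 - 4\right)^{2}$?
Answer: $30$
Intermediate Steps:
$l{\left(T,H \right)} = 25$ ($l{\left(T,H \right)} = \left(-5\right)^{2} = 25$)
$d{\left(S \right)} = 4 + S^{2}$
$l{\left(\left(-2\right) 3,-55 \right)} + d{\left(k{\left(-3,-1 \right)} \right)} = 25 + \left(4 + \left(-1\right)^{2}\right) = 25 + \left(4 + 1\right) = 25 + 5 = 30$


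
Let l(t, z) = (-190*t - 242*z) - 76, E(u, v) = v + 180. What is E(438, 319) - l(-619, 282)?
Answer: -48791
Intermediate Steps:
E(u, v) = 180 + v
l(t, z) = -76 - 242*z - 190*t (l(t, z) = (-242*z - 190*t) - 76 = -76 - 242*z - 190*t)
E(438, 319) - l(-619, 282) = (180 + 319) - (-76 - 242*282 - 190*(-619)) = 499 - (-76 - 68244 + 117610) = 499 - 1*49290 = 499 - 49290 = -48791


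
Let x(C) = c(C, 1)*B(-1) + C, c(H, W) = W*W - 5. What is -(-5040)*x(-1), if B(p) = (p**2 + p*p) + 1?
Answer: -65520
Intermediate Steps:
B(p) = 1 + 2*p**2 (B(p) = (p**2 + p**2) + 1 = 2*p**2 + 1 = 1 + 2*p**2)
c(H, W) = -5 + W**2 (c(H, W) = W**2 - 5 = -5 + W**2)
x(C) = -12 + C (x(C) = (-5 + 1**2)*(1 + 2*(-1)**2) + C = (-5 + 1)*(1 + 2*1) + C = -4*(1 + 2) + C = -4*3 + C = -12 + C)
-(-5040)*x(-1) = -(-5040)*(-12 - 1) = -(-5040)*(-13) = -45*1456 = -65520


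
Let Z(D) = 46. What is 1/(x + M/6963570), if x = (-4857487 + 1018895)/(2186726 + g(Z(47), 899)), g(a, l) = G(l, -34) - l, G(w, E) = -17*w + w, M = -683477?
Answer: -15120995331510/28214435440751 ≈ -0.53593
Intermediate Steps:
G(w, E) = -16*w
g(a, l) = -17*l (g(a, l) = -16*l - l = -17*l)
x = -3838592/2171443 (x = (-4857487 + 1018895)/(2186726 - 17*899) = -3838592/(2186726 - 15283) = -3838592/2171443 ≈ -1.7678)
1/(x + M/6963570) = 1/(-3838592/2171443 - 683477/6963570) = 1/(-28214435440751/15120995331510) = -15120995331510/28214435440751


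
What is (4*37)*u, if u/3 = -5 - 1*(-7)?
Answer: 888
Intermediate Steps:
u = 6 (u = 3*(-5 - 1*(-7)) = 3*(-5 + 7) = 3*2 = 6)
(4*37)*u = (4*37)*6 = 148*6 = 888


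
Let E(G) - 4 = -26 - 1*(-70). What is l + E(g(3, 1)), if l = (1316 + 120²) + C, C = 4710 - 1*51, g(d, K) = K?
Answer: 20423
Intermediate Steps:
C = 4659 (C = 4710 - 51 = 4659)
E(G) = 48 (E(G) = 4 + (-26 - 1*(-70)) = 4 + (-26 + 70) = 4 + 44 = 48)
l = 20375 (l = (1316 + 120²) + 4659 = (1316 + 14400) + 4659 = 15716 + 4659 = 20375)
l + E(g(3, 1)) = 20375 + 48 = 20423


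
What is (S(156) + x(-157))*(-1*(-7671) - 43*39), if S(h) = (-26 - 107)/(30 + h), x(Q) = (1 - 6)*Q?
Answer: 145731123/31 ≈ 4.7010e+6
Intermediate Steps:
x(Q) = -5*Q
S(h) = -133/(30 + h)
(S(156) + x(-157))*(-1*(-7671) - 43*39) = (-133/(30 + 156) - 5*(-157))*(-1*(-7671) - 43*39) = (-133/186 + 785)*(7671 - 1677) = (-133*1/186 + 785)*5994 = (-133/186 + 785)*5994 = (145877/186)*5994 = 145731123/31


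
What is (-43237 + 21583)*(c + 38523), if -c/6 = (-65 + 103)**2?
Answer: -646566786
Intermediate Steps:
c = -8664 (c = -6*(-65 + 103)**2 = -6*38**2 = -6*1444 = -8664)
(-43237 + 21583)*(c + 38523) = (-43237 + 21583)*(-8664 + 38523) = -21654*29859 = -646566786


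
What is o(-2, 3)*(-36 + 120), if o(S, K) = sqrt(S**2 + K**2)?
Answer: 84*sqrt(13) ≈ 302.87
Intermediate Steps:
o(S, K) = sqrt(K**2 + S**2)
o(-2, 3)*(-36 + 120) = sqrt(3**2 + (-2)**2)*(-36 + 120) = sqrt(9 + 4)*84 = sqrt(13)*84 = 84*sqrt(13)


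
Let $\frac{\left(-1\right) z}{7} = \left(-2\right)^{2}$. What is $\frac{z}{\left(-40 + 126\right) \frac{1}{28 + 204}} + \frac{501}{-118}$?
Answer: $- \frac{404807}{5074} \approx -79.781$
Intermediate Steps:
$z = -28$ ($z = - 7 \left(-2\right)^{2} = \left(-7\right) 4 = -28$)
$\frac{z}{\left(-40 + 126\right) \frac{1}{28 + 204}} + \frac{501}{-118} = - \frac{28}{\left(-40 + 126\right) \frac{1}{28 + 204}} + \frac{501}{-118} = - \frac{28}{86 \cdot \frac{1}{232}} + 501 \left(- \frac{1}{118}\right) = - \frac{28}{86 \cdot \frac{1}{232}} - \frac{501}{118} = - \frac{28}{\frac{43}{116}} - \frac{501}{118} = \left(-28\right) \frac{116}{43} - \frac{501}{118} = - \frac{3248}{43} - \frac{501}{118} = - \frac{404807}{5074}$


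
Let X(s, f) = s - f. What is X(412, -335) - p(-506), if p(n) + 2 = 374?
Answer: 375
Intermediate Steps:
p(n) = 372 (p(n) = -2 + 374 = 372)
X(412, -335) - p(-506) = (412 - 1*(-335)) - 1*372 = (412 + 335) - 372 = 747 - 372 = 375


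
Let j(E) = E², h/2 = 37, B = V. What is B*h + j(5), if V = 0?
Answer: 25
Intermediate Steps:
B = 0
h = 74 (h = 2*37 = 74)
B*h + j(5) = 0*74 + 5² = 0 + 25 = 25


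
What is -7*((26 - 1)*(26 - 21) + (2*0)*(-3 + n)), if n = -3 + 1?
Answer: -875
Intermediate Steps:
n = -2
-7*((26 - 1)*(26 - 21) + (2*0)*(-3 + n)) = -7*((26 - 1)*(26 - 21) + (2*0)*(-3 - 2)) = -7*(25*5 + 0*(-5)) = -7*(125 + 0) = -7*125 = -875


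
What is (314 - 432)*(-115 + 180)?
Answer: -7670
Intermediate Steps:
(314 - 432)*(-115 + 180) = -118*65 = -7670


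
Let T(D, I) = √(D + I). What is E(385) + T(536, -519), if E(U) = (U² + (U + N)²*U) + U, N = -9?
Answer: 54578370 + √17 ≈ 5.4578e+7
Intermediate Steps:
E(U) = U + U² + U*(-9 + U)² (E(U) = (U² + (U - 9)²*U) + U = (U² + (-9 + U)²*U) + U = (U² + U*(-9 + U)²) + U = U + U² + U*(-9 + U)²)
E(385) + T(536, -519) = 385*(1 + 385 + (-9 + 385)²) + √(536 - 519) = 385*(1 + 385 + 376²) + √17 = 385*(1 + 385 + 141376) + √17 = 385*141762 + √17 = 54578370 + √17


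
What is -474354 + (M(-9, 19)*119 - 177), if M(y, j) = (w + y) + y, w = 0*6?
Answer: -476673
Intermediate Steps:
w = 0
M(y, j) = 2*y (M(y, j) = (0 + y) + y = y + y = 2*y)
-474354 + (M(-9, 19)*119 - 177) = -474354 + ((2*(-9))*119 - 177) = -474354 + (-18*119 - 177) = -474354 + (-2142 - 177) = -474354 - 2319 = -476673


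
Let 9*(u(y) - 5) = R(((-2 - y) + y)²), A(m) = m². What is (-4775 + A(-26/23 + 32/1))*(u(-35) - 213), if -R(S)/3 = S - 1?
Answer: 422571875/529 ≈ 7.9881e+5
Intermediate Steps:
R(S) = 3 - 3*S (R(S) = -3*(S - 1) = -3*(-1 + S) = 3 - 3*S)
u(y) = 4 (u(y) = 5 + (3 - 3*((-2 - y) + y)²)/9 = 5 + (3 - 3*(-2)²)/9 = 5 + (3 - 3*4)/9 = 5 + (3 - 12)/9 = 5 + (⅑)*(-9) = 5 - 1 = 4)
(-4775 + A(-26/23 + 32/1))*(u(-35) - 213) = (-4775 + (-26/23 + 32/1)²)*(4 - 213) = (-4775 + (-26*1/23 + 32*1)²)*(-209) = (-4775 + (-26/23 + 32)²)*(-209) = (-4775 + (710/23)²)*(-209) = (-4775 + 504100/529)*(-209) = -2021875/529*(-209) = 422571875/529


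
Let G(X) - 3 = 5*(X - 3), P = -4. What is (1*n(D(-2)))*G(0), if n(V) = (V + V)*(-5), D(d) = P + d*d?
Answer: 0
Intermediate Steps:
G(X) = -12 + 5*X (G(X) = 3 + 5*(X - 3) = 3 + 5*(-3 + X) = 3 + (-15 + 5*X) = -12 + 5*X)
D(d) = -4 + d**2 (D(d) = -4 + d*d = -4 + d**2)
n(V) = -10*V (n(V) = (2*V)*(-5) = -10*V)
(1*n(D(-2)))*G(0) = (1*(-10*(-4 + (-2)**2)))*(-12 + 5*0) = (1*(-10*(-4 + 4)))*(-12 + 0) = (1*(-10*0))*(-12) = (1*0)*(-12) = 0*(-12) = 0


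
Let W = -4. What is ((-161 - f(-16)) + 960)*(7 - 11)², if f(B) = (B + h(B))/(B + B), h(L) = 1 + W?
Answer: 25549/2 ≈ 12775.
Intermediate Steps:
h(L) = -3 (h(L) = 1 - 4 = -3)
f(B) = (-3 + B)/(2*B) (f(B) = (B - 3)/(B + B) = (-3 + B)/((2*B)) = (-3 + B)*(1/(2*B)) = (-3 + B)/(2*B))
((-161 - f(-16)) + 960)*(7 - 11)² = ((-161 - (-3 - 16)/(2*(-16))) + 960)*(7 - 11)² = ((-161 - (-1)*(-19)/(2*16)) + 960)*(-4)² = ((-161 - 1*19/32) + 960)*16 = ((-161 - 19/32) + 960)*16 = (-5171/32 + 960)*16 = (25549/32)*16 = 25549/2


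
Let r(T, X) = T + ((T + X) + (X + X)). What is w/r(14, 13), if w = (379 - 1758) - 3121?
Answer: -4500/67 ≈ -67.164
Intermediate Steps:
r(T, X) = 2*T + 3*X (r(T, X) = T + ((T + X) + 2*X) = T + (T + 3*X) = 2*T + 3*X)
w = -4500 (w = -1379 - 3121 = -4500)
w/r(14, 13) = -4500/(2*14 + 3*13) = -4500/(28 + 39) = -4500/67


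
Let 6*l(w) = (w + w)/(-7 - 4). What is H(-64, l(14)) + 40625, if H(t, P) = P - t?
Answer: 1342723/33 ≈ 40689.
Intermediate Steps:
l(w) = -w/33 (l(w) = ((w + w)/(-7 - 4))/6 = ((2*w)/(-11))/6 = ((2*w)*(-1/11))/6 = (-2*w/11)/6 = -w/33)
H(-64, l(14)) + 40625 = (-1/33*14 - 1*(-64)) + 40625 = (-14/33 + 64) + 40625 = 2098/33 + 40625 = 1342723/33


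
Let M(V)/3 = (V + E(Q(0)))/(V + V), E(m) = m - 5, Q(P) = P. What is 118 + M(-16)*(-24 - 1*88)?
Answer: -205/2 ≈ -102.50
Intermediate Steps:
E(m) = -5 + m
M(V) = 3*(-5 + V)/(2*V) (M(V) = 3*((V + (-5 + 0))/(V + V)) = 3*((V - 5)/((2*V))) = 3*((-5 + V)*(1/(2*V))) = 3*((-5 + V)/(2*V)) = 3*(-5 + V)/(2*V))
118 + M(-16)*(-24 - 1*88) = 118 + ((3/2)*(-5 - 16)/(-16))*(-24 - 1*88) = 118 + ((3/2)*(-1/16)*(-21))*(-24 - 88) = 118 + (63/32)*(-112) = 118 - 441/2 = -205/2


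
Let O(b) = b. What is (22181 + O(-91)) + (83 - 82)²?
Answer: 22091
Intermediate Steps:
(22181 + O(-91)) + (83 - 82)² = (22181 - 91) + (83 - 82)² = 22090 + 1² = 22090 + 1 = 22091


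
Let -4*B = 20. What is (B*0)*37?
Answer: 0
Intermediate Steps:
B = -5 (B = -¼*20 = -5)
(B*0)*37 = -5*0*37 = 0*37 = 0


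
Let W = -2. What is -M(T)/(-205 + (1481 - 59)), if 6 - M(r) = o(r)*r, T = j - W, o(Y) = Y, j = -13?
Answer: 115/1217 ≈ 0.094495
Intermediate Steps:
T = -11 (T = -13 - 1*(-2) = -13 + 2 = -11)
M(r) = 6 - r² (M(r) = 6 - r*r = 6 - r²)
-M(T)/(-205 + (1481 - 59)) = -(6 - 1*(-11)²)/(-205 + (1481 - 59)) = -(6 - 1*121)/(-205 + 1422) = -(6 - 121)/1217 = -(-115)/1217 = -1*(-115/1217) = 115/1217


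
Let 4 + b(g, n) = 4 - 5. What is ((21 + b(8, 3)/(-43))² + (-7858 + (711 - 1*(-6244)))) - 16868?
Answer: -32034115/1849 ≈ -17325.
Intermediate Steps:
b(g, n) = -5 (b(g, n) = -4 + (4 - 5) = -4 - 1 = -5)
((21 + b(8, 3)/(-43))² + (-7858 + (711 - 1*(-6244)))) - 16868 = ((21 - 5/(-43))² + (-7858 + (711 - 1*(-6244)))) - 16868 = ((21 - 5*(-1/43))² + (-7858 + (711 + 6244))) - 16868 = ((21 + 5/43)² + (-7858 + 6955)) - 16868 = ((908/43)² - 903) - 16868 = (824464/1849 - 903) - 16868 = -845183/1849 - 16868 = -32034115/1849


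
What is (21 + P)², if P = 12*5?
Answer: 6561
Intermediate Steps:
P = 60
(21 + P)² = (21 + 60)² = 81² = 6561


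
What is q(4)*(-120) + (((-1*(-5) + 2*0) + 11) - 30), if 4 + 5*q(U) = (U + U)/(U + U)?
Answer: 58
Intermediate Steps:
q(U) = -⅗ (q(U) = -⅘ + ((U + U)/(U + U))/5 = -⅘ + ((2*U)/((2*U)))/5 = -⅘ + ((2*U)*(1/(2*U)))/5 = -⅘ + (⅕)*1 = -⅘ + ⅕ = -⅗)
q(4)*(-120) + (((-1*(-5) + 2*0) + 11) - 30) = -⅗*(-120) + (((-1*(-5) + 2*0) + 11) - 30) = 72 + (((5 + 0) + 11) - 30) = 72 + ((5 + 11) - 30) = 72 + (16 - 30) = 72 - 14 = 58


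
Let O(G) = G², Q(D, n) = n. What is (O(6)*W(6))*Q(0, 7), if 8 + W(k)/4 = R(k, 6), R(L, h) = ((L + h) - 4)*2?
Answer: 8064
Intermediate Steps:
R(L, h) = -8 + 2*L + 2*h (R(L, h) = (-4 + L + h)*2 = -8 + 2*L + 2*h)
W(k) = -16 + 8*k (W(k) = -32 + 4*(-8 + 2*k + 2*6) = -32 + 4*(-8 + 2*k + 12) = -32 + 4*(4 + 2*k) = -32 + (16 + 8*k) = -16 + 8*k)
(O(6)*W(6))*Q(0, 7) = (6²*(-16 + 8*6))*7 = (36*(-16 + 48))*7 = (36*32)*7 = 1152*7 = 8064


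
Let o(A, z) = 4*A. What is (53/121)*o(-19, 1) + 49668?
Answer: 6005800/121 ≈ 49635.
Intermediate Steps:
(53/121)*o(-19, 1) + 49668 = (53/121)*(4*(-19)) + 49668 = (53*(1/121))*(-76) + 49668 = (53/121)*(-76) + 49668 = -4028/121 + 49668 = 6005800/121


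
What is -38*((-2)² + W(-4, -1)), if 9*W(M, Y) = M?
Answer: -1216/9 ≈ -135.11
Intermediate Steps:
W(M, Y) = M/9
-38*((-2)² + W(-4, -1)) = -38*((-2)² + (⅑)*(-4)) = -38*(4 - 4/9) = -38*32/9 = -1216/9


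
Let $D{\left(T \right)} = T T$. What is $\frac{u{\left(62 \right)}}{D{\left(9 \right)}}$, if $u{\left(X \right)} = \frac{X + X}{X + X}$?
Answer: $\frac{1}{81} \approx 0.012346$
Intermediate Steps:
$D{\left(T \right)} = T^{2}$
$u{\left(X \right)} = 1$ ($u{\left(X \right)} = \frac{2 X}{2 X} = 2 X \frac{1}{2 X} = 1$)
$\frac{u{\left(62 \right)}}{D{\left(9 \right)}} = 1 \frac{1}{9^{2}} = 1 \cdot \frac{1}{81} = \frac{1}{81}$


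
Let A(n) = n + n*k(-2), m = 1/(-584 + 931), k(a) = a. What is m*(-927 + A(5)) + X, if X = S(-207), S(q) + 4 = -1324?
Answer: -461748/347 ≈ -1330.7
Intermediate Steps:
S(q) = -1328 (S(q) = -4 - 1324 = -1328)
m = 1/347 ≈ 0.0028818
X = -1328
A(n) = -n (A(n) = n + n*(-2) = n - 2*n = -n)
m*(-927 + A(5)) + X = (-927 - 1*5)/347 - 1328 = (-927 - 5)/347 - 1328 = (1/347)*(-932) - 1328 = -932/347 - 1328 = -461748/347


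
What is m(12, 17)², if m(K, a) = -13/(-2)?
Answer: 169/4 ≈ 42.250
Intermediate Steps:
m(K, a) = 13/2 (m(K, a) = -13*(-½) = 13/2)
m(12, 17)² = (13/2)² = 169/4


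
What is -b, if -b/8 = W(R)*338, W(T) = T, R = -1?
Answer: -2704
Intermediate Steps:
b = 2704 (b = -(-8)*338 = -8*(-338) = 2704)
-b = -1*2704 = -2704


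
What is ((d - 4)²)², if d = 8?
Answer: 256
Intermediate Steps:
((d - 4)²)² = ((8 - 4)²)² = (4²)² = 16² = 256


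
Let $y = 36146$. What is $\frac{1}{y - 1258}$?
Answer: $\frac{1}{34888} \approx 2.8663 \cdot 10^{-5}$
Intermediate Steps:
$\frac{1}{y - 1258} = \frac{1}{36146 - 1258} = \frac{1}{34888}$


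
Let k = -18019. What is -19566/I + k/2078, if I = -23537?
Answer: -383455055/48909886 ≈ -7.8400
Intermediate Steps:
-19566/I + k/2078 = -19566/(-23537) - 18019/2078 = -19566*(-1/23537) - 18019*1/2078 = 19566/23537 - 18019/2078 = -383455055/48909886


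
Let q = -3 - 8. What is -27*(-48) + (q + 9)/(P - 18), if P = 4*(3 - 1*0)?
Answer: 3889/3 ≈ 1296.3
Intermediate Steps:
q = -11
P = 12 (P = 4*(3 + 0) = 4*3 = 12)
-27*(-48) + (q + 9)/(P - 18) = -27*(-48) + (-11 + 9)/(12 - 18) = 1296 - 2/(-6) = 1296 - 2*(-⅙) = 1296 + ⅓ = 3889/3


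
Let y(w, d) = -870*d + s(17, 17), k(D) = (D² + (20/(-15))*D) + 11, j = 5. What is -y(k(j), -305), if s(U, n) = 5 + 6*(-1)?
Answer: -265349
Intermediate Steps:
s(U, n) = -1 (s(U, n) = 5 - 6 = -1)
k(D) = 11 + D² - 4*D/3 (k(D) = (D² + (20*(-1/15))*D) + 11 = (D² - 4*D/3) + 11 = 11 + D² - 4*D/3)
y(w, d) = -1 - 870*d (y(w, d) = -870*d - 1 = -1 - 870*d)
-y(k(j), -305) = -(-1 - 870*(-305)) = -(-1 + 265350) = -1*265349 = -265349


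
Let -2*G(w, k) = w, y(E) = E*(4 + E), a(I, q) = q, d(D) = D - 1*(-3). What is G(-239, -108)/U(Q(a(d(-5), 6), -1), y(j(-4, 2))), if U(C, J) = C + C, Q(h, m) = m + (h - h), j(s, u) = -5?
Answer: -239/4 ≈ -59.750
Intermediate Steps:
d(D) = 3 + D (d(D) = D + 3 = 3 + D)
Q(h, m) = m (Q(h, m) = m + 0 = m)
G(w, k) = -w/2
U(C, J) = 2*C
G(-239, -108)/U(Q(a(d(-5), 6), -1), y(j(-4, 2))) = (-½*(-239))/((2*(-1))) = (239/2)/(-2) = (239/2)*(-½) = -239/4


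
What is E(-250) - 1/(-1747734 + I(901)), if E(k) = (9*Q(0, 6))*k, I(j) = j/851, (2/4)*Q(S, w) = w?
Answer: -40157659790149/1487320733 ≈ -27000.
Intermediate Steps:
Q(S, w) = 2*w
I(j) = j/851
E(k) = 108*k (E(k) = (9*(2*6))*k = (9*12)*k = 108*k)
E(-250) - 1/(-1747734 + I(901)) = 108*(-250) - 1/(-1747734 + (1/851)*901) = -27000 - 1/(-1747734 + 901/851) = -27000 - 1/(-1487320733/851) = -27000 - 1*(-851/1487320733) = -27000 + 851/1487320733 = -40157659790149/1487320733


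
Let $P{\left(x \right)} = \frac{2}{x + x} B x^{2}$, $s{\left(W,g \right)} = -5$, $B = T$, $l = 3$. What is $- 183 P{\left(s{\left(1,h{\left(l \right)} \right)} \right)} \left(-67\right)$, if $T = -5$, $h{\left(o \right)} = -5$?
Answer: $306525$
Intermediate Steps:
$B = -5$
$P{\left(x \right)} = - 5 x$ ($P{\left(x \right)} = \frac{2}{x + x} \left(-5\right) x^{2} = \frac{2}{2 x} \left(-5\right) x^{2} = 2 \frac{1}{2 x} \left(-5\right) x^{2} = \frac{1}{x} \left(-5\right) x^{2} = - \frac{5}{x} x^{2} = - 5 x$)
$- 183 P{\left(s{\left(1,h{\left(l \right)} \right)} \right)} \left(-67\right) = - 183 \left(\left(-5\right) \left(-5\right)\right) \left(-67\right) = \left(-183\right) 25 \left(-67\right) = \left(-4575\right) \left(-67\right) = 306525$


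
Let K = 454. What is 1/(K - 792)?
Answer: -1/338 ≈ -0.0029586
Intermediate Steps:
1/(K - 792) = 1/(454 - 792) = 1/(-338) = -1/338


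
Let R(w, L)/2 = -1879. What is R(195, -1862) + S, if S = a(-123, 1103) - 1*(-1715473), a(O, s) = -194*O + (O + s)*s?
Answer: 2816517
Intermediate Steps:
a(O, s) = -194*O + s*(O + s)
R(w, L) = -3758 (R(w, L) = 2*(-1879) = -3758)
S = 2820275 (S = (1103² - 194*(-123) - 123*1103) - 1*(-1715473) = (1216609 + 23862 - 135669) + 1715473 = 1104802 + 1715473 = 2820275)
R(195, -1862) + S = -3758 + 2820275 = 2816517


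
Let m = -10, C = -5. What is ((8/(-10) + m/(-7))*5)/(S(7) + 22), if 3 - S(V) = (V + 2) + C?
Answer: 22/147 ≈ 0.14966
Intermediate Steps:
S(V) = 6 - V (S(V) = 3 - ((V + 2) - 5) = 3 - ((2 + V) - 5) = 3 - (-3 + V) = 3 + (3 - V) = 6 - V)
((8/(-10) + m/(-7))*5)/(S(7) + 22) = ((8/(-10) - 10/(-7))*5)/((6 - 1*7) + 22) = ((8*(-⅒) - 10*(-⅐))*5)/((6 - 7) + 22) = ((-⅘ + 10/7)*5)/(-1 + 22) = ((22/35)*5)/21 = (22/7)*(1/21) = 22/147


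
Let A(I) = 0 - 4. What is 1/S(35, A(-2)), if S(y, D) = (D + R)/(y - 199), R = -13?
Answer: 164/17 ≈ 9.6471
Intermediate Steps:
A(I) = -4
S(y, D) = (-13 + D)/(-199 + y) (S(y, D) = (D - 13)/(y - 199) = (-13 + D)/(-199 + y))
1/S(35, A(-2)) = 1/((-13 - 4)/(-199 + 35)) = 1/(-17/(-164)) = 1/(-1/164*(-17)) = 1/(17/164) = 164/17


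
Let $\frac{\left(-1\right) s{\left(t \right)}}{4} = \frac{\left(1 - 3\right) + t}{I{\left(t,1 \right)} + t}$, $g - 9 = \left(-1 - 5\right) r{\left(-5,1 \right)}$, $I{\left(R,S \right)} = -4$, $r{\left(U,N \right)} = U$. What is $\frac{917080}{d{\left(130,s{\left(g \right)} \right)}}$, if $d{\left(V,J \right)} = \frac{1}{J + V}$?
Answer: $\frac{807397232}{7} \approx 1.1534 \cdot 10^{8}$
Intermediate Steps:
$g = 39$ ($g = 9 + \left(-1 - 5\right) \left(-5\right) = 9 - -30 = 9 + 30 = 39$)
$s{\left(t \right)} = - \frac{4 \left(-2 + t\right)}{-4 + t}$ ($s{\left(t \right)} = - 4 \frac{\left(1 - 3\right) + t}{-4 + t} = - 4 \frac{-2 + t}{-4 + t} = - \frac{4 \left(-2 + t\right)}{-4 + t}$)
$\frac{917080}{d{\left(130,s{\left(g \right)} \right)}} = \frac{917080}{\frac{1}{\frac{4 \left(2 - 39\right)}{-4 + 39} + 130}} = \frac{917080}{\frac{1}{\frac{4 \left(2 - 39\right)}{35} + 130}} = \frac{917080}{\frac{1}{4 \cdot \frac{1}{35} \left(-37\right) + 130}} = \frac{917080}{\frac{1}{- \frac{148}{35} + 130}} = \frac{917080}{\frac{1}{\frac{4402}{35}}} = \frac{917080}{\frac{35}{4402}} = 917080 \cdot \frac{4402}{35} = \frac{807397232}{7}$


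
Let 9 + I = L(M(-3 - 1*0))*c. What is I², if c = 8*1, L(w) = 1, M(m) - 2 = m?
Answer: 1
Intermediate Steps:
M(m) = 2 + m
c = 8
I = -1 (I = -9 + 1*8 = -9 + 8 = -1)
I² = (-1)² = 1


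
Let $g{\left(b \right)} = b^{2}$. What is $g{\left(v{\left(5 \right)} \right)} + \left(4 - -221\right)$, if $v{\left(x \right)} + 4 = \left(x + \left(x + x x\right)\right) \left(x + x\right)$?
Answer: $119941$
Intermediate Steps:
$v{\left(x \right)} = -4 + 2 x \left(x^{2} + 2 x\right)$ ($v{\left(x \right)} = -4 + \left(x + \left(x + x x\right)\right) \left(x + x\right) = -4 + \left(x + \left(x + x^{2}\right)\right) 2 x = -4 + \left(x^{2} + 2 x\right) 2 x = -4 + 2 x \left(x^{2} + 2 x\right)$)
$g{\left(v{\left(5 \right)} \right)} + \left(4 - -221\right) = \left(-4 + 2 \cdot 5^{3} + 4 \cdot 5^{2}\right)^{2} + \left(4 - -221\right) = \left(-4 + 2 \cdot 125 + 4 \cdot 25\right)^{2} + \left(4 + 221\right) = \left(-4 + 250 + 100\right)^{2} + 225 = 346^{2} + 225 = 119716 + 225 = 119941$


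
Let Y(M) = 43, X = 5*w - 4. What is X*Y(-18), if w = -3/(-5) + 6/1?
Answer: 1247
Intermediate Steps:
w = 33/5 (w = -3*(-⅕) + 6*1 = ⅗ + 6 = 33/5 ≈ 6.6000)
X = 29 (X = 5*(33/5) - 4 = 33 - 4 = 29)
X*Y(-18) = 29*43 = 1247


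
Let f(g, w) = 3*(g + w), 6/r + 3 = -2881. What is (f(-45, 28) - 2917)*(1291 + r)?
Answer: -394663228/103 ≈ -3.8317e+6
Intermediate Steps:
r = -3/1442 (r = 6/(-3 - 2881) = 6/(-2884) = 6*(-1/2884) = -3/1442 ≈ -0.0020804)
f(g, w) = 3*g + 3*w
(f(-45, 28) - 2917)*(1291 + r) = ((3*(-45) + 3*28) - 2917)*(1291 - 3/1442) = ((-135 + 84) - 2917)*(1861619/1442) = (-51 - 2917)*(1861619/1442) = -2968*1861619/1442 = -394663228/103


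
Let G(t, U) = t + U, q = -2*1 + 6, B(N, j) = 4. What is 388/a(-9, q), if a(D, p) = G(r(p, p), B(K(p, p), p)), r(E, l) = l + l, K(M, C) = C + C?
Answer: 97/3 ≈ 32.333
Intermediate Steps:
K(M, C) = 2*C
r(E, l) = 2*l
q = 4 (q = -2 + 6 = 4)
G(t, U) = U + t
a(D, p) = 4 + 2*p
388/a(-9, q) = 388/(4 + 2*4) = 388/(4 + 8) = 388/12 = 388*(1/12) = 97/3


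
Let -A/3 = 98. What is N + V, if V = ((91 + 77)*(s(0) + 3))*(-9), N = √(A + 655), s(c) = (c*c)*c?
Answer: -4517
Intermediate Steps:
s(c) = c³ (s(c) = c²*c = c³)
A = -294 (A = -3*98 = -294)
N = 19 (N = √(-294 + 655) = √361 = 19)
V = -4536 (V = ((91 + 77)*(0³ + 3))*(-9) = (168*(0 + 3))*(-9) = (168*3)*(-9) = 504*(-9) = -4536)
N + V = 19 - 4536 = -4517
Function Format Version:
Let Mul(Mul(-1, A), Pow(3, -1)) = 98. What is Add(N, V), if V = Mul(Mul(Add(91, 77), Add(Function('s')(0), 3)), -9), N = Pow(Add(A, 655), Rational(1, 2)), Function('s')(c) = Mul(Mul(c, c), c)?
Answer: -4517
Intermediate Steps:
Function('s')(c) = Pow(c, 3) (Function('s')(c) = Mul(Pow(c, 2), c) = Pow(c, 3))
A = -294 (A = Mul(-3, 98) = -294)
N = 19 (N = Pow(Add(-294, 655), Rational(1, 2)) = Pow(361, Rational(1, 2)) = 19)
V = -4536 (V = Mul(Mul(Add(91, 77), Add(Pow(0, 3), 3)), -9) = Mul(Mul(168, Add(0, 3)), -9) = Mul(Mul(168, 3), -9) = Mul(504, -9) = -4536)
Add(N, V) = Add(19, -4536) = -4517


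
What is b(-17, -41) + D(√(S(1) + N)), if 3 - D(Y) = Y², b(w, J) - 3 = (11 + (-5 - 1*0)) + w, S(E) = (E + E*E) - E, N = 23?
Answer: -29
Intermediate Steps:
S(E) = E² (S(E) = (E + E²) - E = E²)
b(w, J) = 9 + w (b(w, J) = 3 + ((11 + (-5 - 1*0)) + w) = 3 + ((11 + (-5 + 0)) + w) = 3 + ((11 - 5) + w) = 3 + (6 + w) = 9 + w)
D(Y) = 3 - Y²
b(-17, -41) + D(√(S(1) + N)) = (9 - 17) + (3 - (√(1² + 23))²) = -8 + (3 - (√(1 + 23))²) = -8 + (3 - (√24)²) = -8 + (3 - (2*√6)²) = -8 + (3 - 1*24) = -8 + (3 - 24) = -8 - 21 = -29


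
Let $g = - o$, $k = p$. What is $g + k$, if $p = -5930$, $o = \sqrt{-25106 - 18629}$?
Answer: $-5930 - i \sqrt{43735} \approx -5930.0 - 209.13 i$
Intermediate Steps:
$o = i \sqrt{43735}$ ($o = \sqrt{-43735} = i \sqrt{43735} \approx 209.13 i$)
$k = -5930$
$g = - i \sqrt{43735} \approx - 209.13 i$
$g + k = - i \sqrt{43735} - 5930 = -5930 - i \sqrt{43735}$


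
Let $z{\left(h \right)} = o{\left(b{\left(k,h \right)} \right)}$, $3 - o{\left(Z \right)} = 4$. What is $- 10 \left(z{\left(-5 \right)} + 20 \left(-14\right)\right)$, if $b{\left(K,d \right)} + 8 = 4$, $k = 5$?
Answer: $2810$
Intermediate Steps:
$b{\left(K,d \right)} = -4$ ($b{\left(K,d \right)} = -8 + 4 = -4$)
$o{\left(Z \right)} = -1$ ($o{\left(Z \right)} = 3 - 4 = -1$)
$z{\left(h \right)} = -1$
$- 10 \left(z{\left(-5 \right)} + 20 \left(-14\right)\right) = - 10 \left(-1 + 20 \left(-14\right)\right) = - 10 \left(-1 - 280\right) = \left(-10\right) \left(-281\right) = 2810$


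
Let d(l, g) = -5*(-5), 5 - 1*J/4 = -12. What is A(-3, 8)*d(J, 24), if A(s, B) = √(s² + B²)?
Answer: 25*√73 ≈ 213.60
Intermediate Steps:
J = 68 (J = 20 - 4*(-12) = 20 + 48 = 68)
d(l, g) = 25
A(s, B) = √(B² + s²)
A(-3, 8)*d(J, 24) = √(8² + (-3)²)*25 = √(64 + 9)*25 = √73*25 = 25*√73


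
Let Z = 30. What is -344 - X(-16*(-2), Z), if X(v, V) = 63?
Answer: -407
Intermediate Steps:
-344 - X(-16*(-2), Z) = -344 - 1*63 = -344 - 63 = -407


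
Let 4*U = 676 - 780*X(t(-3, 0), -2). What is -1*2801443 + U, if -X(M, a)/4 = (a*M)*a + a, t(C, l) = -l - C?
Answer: -2793474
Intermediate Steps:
t(C, l) = -C - l
X(M, a) = -4*a - 4*M*a² (X(M, a) = -4*((a*M)*a + a) = -4*((M*a)*a + a) = -4*(M*a² + a) = -4*(a + M*a²) = -4*a - 4*M*a²)
U = 7969 (U = (676 - (-3120)*(-2)*(1 + (-1*(-3) - 1*0)*(-2)))/4 = (676 - (-3120)*(-2)*(1 + (3 + 0)*(-2)))/4 = (676 - (-3120)*(-2)*(1 + 3*(-2)))/4 = (676 - (-3120)*(-2)*(1 - 6))/4 = (676 - (-3120)*(-2)*(-5))/4 = (676 - 780*(-40))/4 = (676 + 31200)/4 = (¼)*31876 = 7969)
-1*2801443 + U = -1*2801443 + 7969 = -2801443 + 7969 = -2793474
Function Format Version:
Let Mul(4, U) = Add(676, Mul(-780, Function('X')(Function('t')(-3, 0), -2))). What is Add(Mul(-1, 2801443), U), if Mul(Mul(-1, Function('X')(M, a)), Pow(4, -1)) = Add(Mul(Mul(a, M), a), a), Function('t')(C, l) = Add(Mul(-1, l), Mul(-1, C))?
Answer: -2793474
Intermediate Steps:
Function('t')(C, l) = Add(Mul(-1, C), Mul(-1, l))
Function('X')(M, a) = Add(Mul(-4, a), Mul(-4, M, Pow(a, 2))) (Function('X')(M, a) = Mul(-4, Add(Mul(Mul(a, M), a), a)) = Mul(-4, Add(Mul(Mul(M, a), a), a)) = Mul(-4, Add(Mul(M, Pow(a, 2)), a)) = Mul(-4, Add(a, Mul(M, Pow(a, 2)))) = Add(Mul(-4, a), Mul(-4, M, Pow(a, 2))))
U = 7969 (U = Mul(Rational(1, 4), Add(676, Mul(-780, Mul(-4, -2, Add(1, Mul(Add(Mul(-1, -3), Mul(-1, 0)), -2)))))) = Mul(Rational(1, 4), Add(676, Mul(-780, Mul(-4, -2, Add(1, Mul(Add(3, 0), -2)))))) = Mul(Rational(1, 4), Add(676, Mul(-780, Mul(-4, -2, Add(1, Mul(3, -2)))))) = Mul(Rational(1, 4), Add(676, Mul(-780, Mul(-4, -2, Add(1, -6))))) = Mul(Rational(1, 4), Add(676, Mul(-780, Mul(-4, -2, -5)))) = Mul(Rational(1, 4), Add(676, Mul(-780, -40))) = Mul(Rational(1, 4), Add(676, 31200)) = Mul(Rational(1, 4), 31876) = 7969)
Add(Mul(-1, 2801443), U) = Add(Mul(-1, 2801443), 7969) = Add(-2801443, 7969) = -2793474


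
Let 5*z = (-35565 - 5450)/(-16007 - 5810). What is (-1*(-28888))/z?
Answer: 630249496/8203 ≈ 76832.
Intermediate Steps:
z = 8203/21817 (z = ((-35565 - 5450)/(-16007 - 5810))/5 = (-41015/(-21817))/5 = (-41015*(-1/21817))/5 = (⅕)*(41015/21817) = 8203/21817 ≈ 0.37599)
(-1*(-28888))/z = (-1*(-28888))/(8203/21817) = 28888*(21817/8203) = 630249496/8203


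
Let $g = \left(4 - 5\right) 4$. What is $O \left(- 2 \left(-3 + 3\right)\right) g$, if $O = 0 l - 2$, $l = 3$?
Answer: $0$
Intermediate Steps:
$O = -2$ ($O = 0 \cdot 3 - 2 = 0 - 2 = -2$)
$g = -4$ ($g = \left(4 - 5\right) 4 = \left(-1\right) 4 = -4$)
$O \left(- 2 \left(-3 + 3\right)\right) g = - 2 \left(- 2 \left(-3 + 3\right)\right) \left(-4\right) = - 2 \left(\left(-2\right) 0\right) \left(-4\right) = \left(-2\right) 0 \left(-4\right) = 0 \left(-4\right) = 0$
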